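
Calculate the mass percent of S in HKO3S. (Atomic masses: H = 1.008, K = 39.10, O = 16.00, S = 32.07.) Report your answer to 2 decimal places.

26.69%

Molar mass = 1(1.008) + 1(39.10) + 3(16.00) + 1(32.07) = 120.178 g/mol
Mass of S per mole = 1 × 32.07 = 32.070 g
% S = 32.070 / 120.178 × 100 = 26.69%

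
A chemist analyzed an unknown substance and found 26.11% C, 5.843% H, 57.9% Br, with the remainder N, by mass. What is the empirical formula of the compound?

C3H8BrN

Assume 100 g: 26.11 g C, 5.843 g H, 57.9 g Br, 10.147 g N.
C: 26.11 g ÷ 12.01 g/mol = 2.174 mol
H: 5.843 g ÷ 1.008 g/mol = 5.797 mol
Br: 57.9 g ÷ 79.90 g/mol = 0.7247 mol
N: 10.147 g ÷ 14.01 g/mol = 0.7243 mol
Ratios (÷ 0.7243): C 3.002, H 8.003, Br 1.001, N 1.000
→ C3H8BrN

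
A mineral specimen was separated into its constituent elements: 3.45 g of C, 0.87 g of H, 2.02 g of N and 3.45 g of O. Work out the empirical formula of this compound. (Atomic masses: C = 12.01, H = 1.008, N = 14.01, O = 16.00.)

n(C) = 3.45/12.01 = 0.2873, n(H) = 0.87/1.008 = 0.8631, n(N) = 2.02/14.01 = 0.1442, n(O) = 3.45/16.00 = 0.2156
Divide by the smallest (0.1442 mol N): C 1.992, H 5.986, N 1.000, O 1.495
×2: C 3.98, H 11.97, N 2.00, O 2.99 → C4H12N2O3

C4H12N2O3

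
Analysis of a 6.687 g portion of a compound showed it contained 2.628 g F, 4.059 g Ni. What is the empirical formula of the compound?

F2Ni

F: 2.628 g ÷ 19.00 g/mol = 0.1383 mol
Ni: 4.059 g ÷ 58.69 g/mol = 0.06916 mol
Divide by the smallest (0.06916 mol Ni): F 2.000, Ni 1.000
≈ 2:1 → F2Ni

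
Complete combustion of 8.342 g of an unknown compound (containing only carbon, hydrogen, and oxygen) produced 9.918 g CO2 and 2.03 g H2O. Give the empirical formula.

mol C = 9.918 / 44.01 = 0.2254; mass C = 0.2254 × 12.01 = 2.707 g
mol H = 2 × (2.03 / 18.02) = 0.2253; mass H = 0.2253 × 1.008 = 0.2271 g
mass O = 8.342 − (2.934) = 5.408 g → mol O = 0.3380
Smallest is H at 0.2253 mol; normalising gives C 1.000, H 1.000, O 1.500
Multiply by 2: C 2.00, H 2.00, O 3.00 → C2H2O3

C2H2O3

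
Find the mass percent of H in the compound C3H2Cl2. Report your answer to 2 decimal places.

Molar mass = 3(12.01) + 2(1.008) + 2(35.45) = 108.946 g/mol
Mass of H per mole = 2 × 1.008 = 2.016 g
% H = 2.016 / 108.946 × 100 = 1.85%

1.85%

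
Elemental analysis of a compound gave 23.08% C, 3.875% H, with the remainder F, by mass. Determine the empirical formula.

Assume 100 g: 23.08 g C, 3.875 g H, 73.045 g F.
C: 23.08 g ÷ 12.01 g/mol = 1.922 mol
H: 3.875 g ÷ 1.008 g/mol = 3.844 mol
F: 73.045 g ÷ 19.00 g/mol = 3.844 mol
Ratios (÷ 1.922): C 1.000, H 2.000, F 2.001
Ratio ≈ 1:2:2, so the empirical formula is CH2F2

CH2F2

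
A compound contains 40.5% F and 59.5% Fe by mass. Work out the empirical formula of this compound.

F2Fe

Assume 100 g: 40.5 g F, 59.5 g Fe.
n(F) = 40.5/19.00 = 2.132, n(Fe) = 59.5/55.85 = 1.065
Divide by the smallest (1.065 mol Fe): F 2.001, Fe 1.000
→ F2Fe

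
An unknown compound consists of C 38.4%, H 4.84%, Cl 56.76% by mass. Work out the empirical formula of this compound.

C2H3Cl

Assume 100 g: 38.4 g C, 4.84 g H, 56.76 g Cl.
n(C) = 38.4/12.01 = 3.197, n(H) = 4.84/1.008 = 4.802, n(Cl) = 56.76/35.45 = 1.601
Smallest is Cl at 1.601 mol; normalising gives C 1.997, H 2.999, Cl 1.000
≈ 2:3:1 → C2H3Cl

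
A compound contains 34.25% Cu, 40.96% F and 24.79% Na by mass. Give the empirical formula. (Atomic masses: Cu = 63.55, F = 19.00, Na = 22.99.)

CuF4Na2

Assume 100 g: 34.25 g Cu, 40.96 g F, 24.79 g Na.
Cu: 34.25 g ÷ 63.55 g/mol = 0.5389 mol
F: 40.96 g ÷ 19.00 g/mol = 2.156 mol
Na: 24.79 g ÷ 22.99 g/mol = 1.078 mol
Ratios (÷ 0.5389): Cu 1.000, F 4.000, Na 2.001
→ CuF4Na2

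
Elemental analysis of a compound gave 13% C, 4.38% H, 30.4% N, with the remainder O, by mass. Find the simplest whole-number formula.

CH4N2O3

Assume 100 g: 13 g C, 4.38 g H, 30.4 g N, 52.22 g O.
C: 13 g ÷ 12.01 g/mol = 1.082 mol
H: 4.38 g ÷ 1.008 g/mol = 4.345 mol
N: 30.4 g ÷ 14.01 g/mol = 2.17 mol
O: 52.22 g ÷ 16.00 g/mol = 3.264 mol
Ratios (÷ 1.082): C 1.000, H 4.014, N 2.005, O 3.015
→ CH4N2O3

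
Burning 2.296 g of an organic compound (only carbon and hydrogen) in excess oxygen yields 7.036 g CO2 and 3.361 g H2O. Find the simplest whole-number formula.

mol C = 7.036 / 44.01 = 0.1599; mass C = 0.1599 × 12.01 = 1.920 g
mol H = 2 × (3.361 / 18.02) = 0.3730; mass H = 0.3730 × 1.008 = 0.3760 g
Divide by the smallest (0.1599 mol C): C 1.000, H 2.333
Multiply by 3: C 3.00, H 7.00 → C3H7

C3H7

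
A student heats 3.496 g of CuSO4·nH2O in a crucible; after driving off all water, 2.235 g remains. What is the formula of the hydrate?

CuSO4·5H2O

Mass of water lost = 3.496 − 2.235 = 1.261 g → 1.261 / 18.02 = 0.06998 mol H2O
Molar mass of CuSO4 = 159.62 g/mol → mol CuSO4 = 2.235 / 159.62 = 0.014
n = 0.06998 / 0.014 = 5.00 ≈ 5 → CuSO4·5H2O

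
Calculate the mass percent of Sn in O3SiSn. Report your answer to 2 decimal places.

60.94%

Molar mass = 3(16.00) + 1(28.09) + 1(118.71) = 194.800 g/mol
Mass of Sn per mole = 1 × 118.71 = 118.710 g
% Sn = 118.710 / 194.800 × 100 = 60.94%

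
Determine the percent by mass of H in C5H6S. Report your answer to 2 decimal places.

6.16%

Molar mass = 5(12.01) + 6(1.008) + 1(32.07) = 98.168 g/mol
Mass of H per mole = 6 × 1.008 = 6.048 g
% H = 6.048 / 98.168 × 100 = 6.16%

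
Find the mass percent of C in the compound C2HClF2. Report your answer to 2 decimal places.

24.39%

Molar mass = 2(12.01) + 1(1.008) + 1(35.45) + 2(19.00) = 98.478 g/mol
Mass of C per mole = 2 × 12.01 = 24.020 g
% C = 24.020 / 98.478 × 100 = 24.39%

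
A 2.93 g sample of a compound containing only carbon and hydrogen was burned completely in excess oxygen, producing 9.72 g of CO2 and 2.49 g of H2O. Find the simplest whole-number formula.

C4H5

mol C = 9.72 / 44.01 = 0.2209; mass C = 0.2209 × 12.01 = 2.653 g
mol H = 2 × (2.49 / 18.02) = 0.2764; mass H = 0.2764 × 1.008 = 0.2786 g
Smallest is C at 0.2209 mol; normalising gives C 1.000, H 1.251
Multiply by 4: C 4.00, H 5.01 → C4H5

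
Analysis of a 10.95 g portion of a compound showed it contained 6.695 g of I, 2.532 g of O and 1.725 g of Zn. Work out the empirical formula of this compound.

Moles — I: 6.695 / 126.90 = 0.05276 mol; O: 2.532 / 16.00 = 0.1583 mol; Zn: 1.725 / 65.38 = 0.02638 mol
Divide by the smallest (0.02638 mol Zn): I 2.000, O 5.998, Zn 1.000
Ratio ≈ 2:6:1, so the empirical formula is I2O6Zn

I2O6Zn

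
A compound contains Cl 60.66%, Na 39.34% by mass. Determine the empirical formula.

ClNa

Assume 100 g: 60.66 g Cl, 39.34 g Na.
Cl: 60.66 g ÷ 35.45 g/mol = 1.711 mol
Na: 39.34 g ÷ 22.99 g/mol = 1.711 mol
Divide by the smallest (1.711 mol Cl): Cl 1.000, Na 1.000
Ratio ≈ 1:1, so the empirical formula is ClNa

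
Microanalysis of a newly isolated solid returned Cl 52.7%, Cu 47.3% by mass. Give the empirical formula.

Cl2Cu

Assume 100 g: 52.7 g Cl, 47.3 g Cu.
Moles — Cl: 52.7 / 35.45 = 1.487 mol; Cu: 47.3 / 63.55 = 0.7443 mol
Divide by the smallest (0.7443 mol Cu): Cl 1.997, Cu 1.000
Ratio ≈ 2:1, so the empirical formula is Cl2Cu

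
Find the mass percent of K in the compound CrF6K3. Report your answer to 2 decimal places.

Molar mass = 1(52.00) + 6(19.00) + 3(39.10) = 283.300 g/mol
Mass of K per mole = 3 × 39.10 = 117.300 g
% K = 117.300 / 283.300 × 100 = 41.40%

41.40%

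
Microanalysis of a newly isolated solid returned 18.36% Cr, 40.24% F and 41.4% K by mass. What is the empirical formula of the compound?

CrF6K3

Assume 100 g: 18.36 g Cr, 40.24 g F, 41.4 g K.
Cr: 18.36 g ÷ 52.00 g/mol = 0.3531 mol
F: 40.24 g ÷ 19.00 g/mol = 2.118 mol
K: 41.4 g ÷ 39.10 g/mol = 1.059 mol
Ratios (÷ 0.3531): Cr 1.000, F 5.998, K 2.999
≈ 1:6:3 → CrF6K3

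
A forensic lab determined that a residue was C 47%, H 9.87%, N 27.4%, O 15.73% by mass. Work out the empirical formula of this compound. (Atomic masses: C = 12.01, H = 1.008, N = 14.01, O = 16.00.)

C4H10N2O

Assume 100 g: 47 g C, 9.87 g H, 27.4 g N, 15.73 g O.
Moles — C: 47 / 12.01 = 3.913 mol; H: 9.87 / 1.008 = 9.792 mol; N: 27.4 / 14.01 = 1.956 mol; O: 15.73 / 16.00 = 0.9831 mol
Smallest is O at 0.9831 mol; normalising gives C 3.981, H 9.960, N 1.989, O 1.000
Ratio ≈ 4:10:2:1, so the empirical formula is C4H10N2O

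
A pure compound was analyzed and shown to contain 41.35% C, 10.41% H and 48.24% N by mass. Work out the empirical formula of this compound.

Assume 100 g: 41.35 g C, 10.41 g H, 48.24 g N.
Moles — C: 41.35 / 12.01 = 3.443 mol; H: 10.41 / 1.008 = 10.33 mol; N: 48.24 / 14.01 = 3.443 mol
Divide by the smallest (3.443 mol C): C 1.000, H 3.000, N 1.000
→ CH3N

CH3N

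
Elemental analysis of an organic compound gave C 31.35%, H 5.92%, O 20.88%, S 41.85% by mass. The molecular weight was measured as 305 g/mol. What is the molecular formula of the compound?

C8H18O4S4

Assume 100 g: 31.35 g C, 5.92 g H, 20.88 g O, 41.85 g S.
C: 31.35 g ÷ 12.01 g/mol = 2.61 mol
H: 5.92 g ÷ 1.008 g/mol = 5.873 mol
O: 20.88 g ÷ 16.00 g/mol = 1.305 mol
S: 41.85 g ÷ 32.07 g/mol = 1.305 mol
Divide by the smallest (1.305 mol S): C 2.000, H 4.501, O 1.000, S 1.000
Scaling by 2: C 4.00, H 9.00, O 2.00, S 2.00 → C4H9O2S2
Empirical-formula mass = 153.25 g/mol
n = 305 / 153.25 = 1.99 ≈ 2
Molecular formula = (C4H9O2S2)×2 = C8H18O4S4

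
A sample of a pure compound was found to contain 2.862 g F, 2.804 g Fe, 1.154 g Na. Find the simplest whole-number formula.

F: 2.862 g ÷ 19.00 g/mol = 0.1506 mol
Fe: 2.804 g ÷ 55.85 g/mol = 0.05021 mol
Na: 1.154 g ÷ 22.99 g/mol = 0.0502 mol
Smallest is Na at 0.0502 mol; normalising gives F 3.001, Fe 1.000, Na 1.000
Ratio ≈ 3:1:1, so the empirical formula is F3FeNa

F3FeNa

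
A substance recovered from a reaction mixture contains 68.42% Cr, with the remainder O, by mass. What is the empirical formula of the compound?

Assume 100 g: 68.42 g Cr, 31.58 g O.
n(Cr) = 68.42/52.00 = 1.316, n(O) = 31.58/16.00 = 1.974
Smallest is Cr at 1.316 mol; normalising gives Cr 1.000, O 1.500
Scaling by 2: Cr 2.00, O 3.00 → Cr2O3

Cr2O3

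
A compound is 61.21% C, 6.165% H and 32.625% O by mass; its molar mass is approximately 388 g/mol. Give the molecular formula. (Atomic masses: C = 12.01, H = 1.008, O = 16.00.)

C20H24O8

Assume 100 g: 61.21 g C, 6.165 g H, 32.625 g O.
Moles — C: 61.21 / 12.01 = 5.097 mol; H: 6.165 / 1.008 = 6.116 mol; O: 32.625 / 16.00 = 2.039 mol
Ratios (÷ 2.039): C 2.499, H 2.999, O 1.000
Scaling by 2: C 5.00, H 6.00, O 2.00 → C5H6O2
Empirical-formula mass = 98.10 g/mol
n = 388 / 98.10 = 3.96 ≈ 4
Molecular formula = (C5H6O2)×4 = C20H24O8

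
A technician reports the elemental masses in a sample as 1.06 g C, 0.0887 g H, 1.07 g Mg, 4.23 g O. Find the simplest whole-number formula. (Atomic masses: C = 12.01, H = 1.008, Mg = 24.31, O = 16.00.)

Moles — C: 1.06 / 12.01 = 0.08826 mol; H: 0.0887 / 1.008 = 0.088 mol; Mg: 1.07 / 24.31 = 0.04401 mol; O: 4.23 / 16.00 = 0.2644 mol
Ratios (÷ 0.04401): C 2.005, H 1.999, Mg 1.000, O 6.007
Ratio ≈ 2:2:1:6, so the empirical formula is C2H2MgO6

C2H2MgO6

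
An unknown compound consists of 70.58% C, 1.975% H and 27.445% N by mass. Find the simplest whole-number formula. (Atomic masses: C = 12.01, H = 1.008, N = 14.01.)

C3HN

Assume 100 g: 70.58 g C, 1.975 g H, 27.445 g N.
n(C) = 70.58/12.01 = 5.877, n(H) = 1.975/1.008 = 1.959, n(N) = 27.445/14.01 = 1.959
Ratios (÷ 1.959): C 3.000, H 1.000, N 1.000
≈ 3:1:1 → C3HN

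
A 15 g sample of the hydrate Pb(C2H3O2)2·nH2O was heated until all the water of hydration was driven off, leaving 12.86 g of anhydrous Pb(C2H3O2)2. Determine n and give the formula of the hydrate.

Pb(C2H3O2)2·3H2O

Mass of water lost = 15 − 12.86 = 2.14 g → 2.14 / 18.02 = 0.1188 mol H2O
Molar mass of Pb(C2H3O2)2 = 325.29 g/mol → mol Pb(C2H3O2)2 = 12.86 / 325.29 = 0.03953
n = 0.1188 / 0.03953 = 3.00 ≈ 3 → Pb(C2H3O2)2·3H2O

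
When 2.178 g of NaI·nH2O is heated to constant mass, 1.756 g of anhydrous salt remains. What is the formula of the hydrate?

NaI·2H2O

Mass of water lost = 2.178 − 1.756 = 0.422 g → 0.422 / 18.02 = 0.02342 mol H2O
Molar mass of NaI = 149.89 g/mol → mol NaI = 1.756 / 149.89 = 0.01172
n = 0.02342 / 0.01172 = 2.00 ≈ 2 → NaI·2H2O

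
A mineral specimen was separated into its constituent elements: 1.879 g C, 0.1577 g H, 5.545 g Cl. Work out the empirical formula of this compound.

n(C) = 1.879/12.01 = 0.1565, n(H) = 0.1577/1.008 = 0.1564, n(Cl) = 5.545/35.45 = 0.1564
Ratios (÷ 0.1564): C 1.000, H 1.000, Cl 1.000
Ratio ≈ 1:1:1, so the empirical formula is CHCl

CHCl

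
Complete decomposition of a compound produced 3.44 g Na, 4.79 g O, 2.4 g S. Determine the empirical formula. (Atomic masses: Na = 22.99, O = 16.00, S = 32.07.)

n(Na) = 3.44/22.99 = 0.1496, n(O) = 4.79/16.00 = 0.2994, n(S) = 2.4/32.07 = 0.07484
Smallest is S at 0.07484 mol; normalising gives Na 1.999, O 4.000, S 1.000
≈ 2:4:1 → Na2O4S

Na2O4S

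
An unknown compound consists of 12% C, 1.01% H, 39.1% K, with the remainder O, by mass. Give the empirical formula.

Assume 100 g: 12 g C, 1.01 g H, 39.1 g K, 47.89 g O.
C: 12 g ÷ 12.01 g/mol = 0.9992 mol
H: 1.01 g ÷ 1.008 g/mol = 1.002 mol
K: 39.1 g ÷ 39.10 g/mol = 1 mol
O: 47.89 g ÷ 16.00 g/mol = 2.993 mol
Ratios (÷ 0.9992): C 1.000, H 1.003, K 1.001, O 2.996
→ CHKO3

CHKO3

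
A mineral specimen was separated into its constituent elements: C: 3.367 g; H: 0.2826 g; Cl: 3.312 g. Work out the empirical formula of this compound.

C3H3Cl

Moles — C: 3.367 / 12.01 = 0.2803 mol; H: 0.2826 / 1.008 = 0.2804 mol; Cl: 3.312 / 35.45 = 0.09343 mol
Smallest is Cl at 0.09343 mol; normalising gives C 3.001, H 3.001, Cl 1.000
→ C3H3Cl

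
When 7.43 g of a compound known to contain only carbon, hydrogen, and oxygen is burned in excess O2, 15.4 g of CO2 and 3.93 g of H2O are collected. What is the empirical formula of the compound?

mol C = 15.4 / 44.01 = 0.3499; mass C = 0.3499 × 12.01 = 4.203 g
mol H = 2 × (3.93 / 18.02) = 0.4362; mass H = 0.4362 × 1.008 = 0.4397 g
mass O = 7.43 − (4.642) = 2.788 g → mol O = 0.1742
Ratios (÷ 0.1742): C 2.008, H 2.503, O 1.000
×2: C 4.02, H 5.01, O 2.00 → C4H5O2

C4H5O2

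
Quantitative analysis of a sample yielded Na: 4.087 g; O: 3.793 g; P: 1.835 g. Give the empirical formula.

Na3O4P

Moles — Na: 4.087 / 22.99 = 0.1778 mol; O: 3.793 / 16.00 = 0.2371 mol; P: 1.835 / 30.97 = 0.05925 mol
Smallest is P at 0.05925 mol; normalising gives Na 3.000, O 4.001, P 1.000
≈ 3:4:1 → Na3O4P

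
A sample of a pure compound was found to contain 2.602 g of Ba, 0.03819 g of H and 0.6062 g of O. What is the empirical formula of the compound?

n(Ba) = 2.602/137.33 = 0.01895, n(H) = 0.03819/1.008 = 0.03789, n(O) = 0.6062/16.00 = 0.03789
Divide by the smallest (0.01895 mol Ba): Ba 1.000, H 2.000, O 2.000
→ BaH2O2

BaH2O2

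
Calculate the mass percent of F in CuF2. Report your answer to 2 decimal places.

37.42%

Molar mass = 1(63.55) + 2(19.00) = 101.550 g/mol
Mass of F per mole = 2 × 19.00 = 38.000 g
% F = 38.000 / 101.550 × 100 = 37.42%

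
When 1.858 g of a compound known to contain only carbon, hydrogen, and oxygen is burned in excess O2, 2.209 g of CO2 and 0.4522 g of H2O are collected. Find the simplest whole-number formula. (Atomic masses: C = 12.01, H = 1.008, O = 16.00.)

mol C = 2.209 / 44.01 = 0.05019; mass C = 0.05019 × 12.01 = 0.6028 g
mol H = 2 × (0.4522 / 18.02) = 0.05019; mass H = 0.05019 × 1.008 = 0.05059 g
mass O = 1.858 − (0.6534) = 1.205 g → mol O = 0.07529
Smallest is H at 0.05019 mol; normalising gives C 1.000, H 1.000, O 1.500
×2: C 2.00, H 2.00, O 3.00 → C2H2O3

C2H2O3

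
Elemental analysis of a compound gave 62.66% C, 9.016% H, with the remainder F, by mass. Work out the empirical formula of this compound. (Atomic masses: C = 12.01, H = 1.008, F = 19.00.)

Assume 100 g: 62.66 g C, 9.016 g H, 28.324 g F.
C: 62.66 g ÷ 12.01 g/mol = 5.217 mol
H: 9.016 g ÷ 1.008 g/mol = 8.944 mol
F: 28.324 g ÷ 19.00 g/mol = 1.491 mol
Smallest is F at 1.491 mol; normalising gives C 3.500, H 6.000, F 1.000
Scaling by 2: C 7.00, H 12.00, F 2.00 → C7H12F2

C7H12F2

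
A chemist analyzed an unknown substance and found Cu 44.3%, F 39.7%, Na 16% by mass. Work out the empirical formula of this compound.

CuF3Na

Assume 100 g: 44.3 g Cu, 39.7 g F, 16 g Na.
Moles — Cu: 44.3 / 63.55 = 0.6971 mol; F: 39.7 / 19.00 = 2.089 mol; Na: 16 / 22.99 = 0.696 mol
Smallest is Na at 0.696 mol; normalising gives Cu 1.002, F 3.002, Na 1.000
→ CuF3Na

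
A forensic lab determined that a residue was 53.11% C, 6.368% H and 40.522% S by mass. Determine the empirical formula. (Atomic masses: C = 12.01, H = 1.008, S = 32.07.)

C7H10S2

Assume 100 g: 53.11 g C, 6.368 g H, 40.522 g S.
Moles — C: 53.11 / 12.01 = 4.422 mol; H: 6.368 / 1.008 = 6.317 mol; S: 40.522 / 32.07 = 1.264 mol
Ratios (÷ 1.264): C 3.500, H 5.000, S 1.000
Multiply by 2: C 7.00, H 10.00, S 2.00 → C7H10S2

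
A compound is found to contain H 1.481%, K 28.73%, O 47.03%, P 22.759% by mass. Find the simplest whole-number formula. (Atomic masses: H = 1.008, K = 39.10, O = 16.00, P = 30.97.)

H2KO4P

Assume 100 g: 1.481 g H, 28.73 g K, 47.03 g O, 22.759 g P.
n(H) = 1.481/1.008 = 1.469, n(K) = 28.73/39.10 = 0.7348, n(O) = 47.03/16.00 = 2.939, n(P) = 22.759/30.97 = 0.7349
Divide by the smallest (0.7348 mol K): H 2.000, K 1.000, O 4.000, P 1.000
≈ 2:1:4:1 → H2KO4P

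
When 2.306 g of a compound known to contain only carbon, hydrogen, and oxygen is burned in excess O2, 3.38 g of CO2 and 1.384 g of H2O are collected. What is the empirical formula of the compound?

mol C = 3.38 / 44.01 = 0.07680; mass C = 0.07680 × 12.01 = 0.9224 g
mol H = 2 × (1.384 / 18.02) = 0.1536; mass H = 0.1536 × 1.008 = 0.1548 g
mass O = 2.306 − (1.077) = 1.229 g → mol O = 0.07680
Divide by the smallest (0.0768 mol O): C 1.000, H 2.000, O 1.000
≈ 1:2:1 → CH2O

CH2O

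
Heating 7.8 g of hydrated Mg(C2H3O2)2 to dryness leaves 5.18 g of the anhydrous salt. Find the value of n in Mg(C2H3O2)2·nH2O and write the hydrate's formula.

Mg(C2H3O2)2·4H2O

Mass of water lost = 7.8 − 5.18 = 2.62 g → 2.62 / 18.02 = 0.1454 mol H2O
Molar mass of Mg(C2H3O2)2 = 142.40 g/mol → mol Mg(C2H3O2)2 = 5.18 / 142.40 = 0.03638
n = 0.1454 / 0.03638 = 4.00 ≈ 4 → Mg(C2H3O2)2·4H2O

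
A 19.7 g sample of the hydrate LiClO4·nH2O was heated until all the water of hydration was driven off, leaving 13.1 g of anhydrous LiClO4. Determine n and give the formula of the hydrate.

Mass of water lost = 19.7 − 13.1 = 6.6 g → 6.6 / 18.02 = 0.3663 mol H2O
Molar mass of LiClO4 = 106.39 g/mol → mol LiClO4 = 13.1 / 106.39 = 0.1231
n = 0.3663 / 0.1231 = 2.97 ≈ 3 → LiClO4·3H2O

LiClO4·3H2O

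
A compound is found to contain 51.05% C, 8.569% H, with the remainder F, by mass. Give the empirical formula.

Assume 100 g: 51.05 g C, 8.569 g H, 40.381 g F.
Moles — C: 51.05 / 12.01 = 4.251 mol; H: 8.569 / 1.008 = 8.501 mol; F: 40.381 / 19.00 = 2.125 mol
Ratios (÷ 2.125): C 2.000, H 4.000, F 1.000
→ C2H4F

C2H4F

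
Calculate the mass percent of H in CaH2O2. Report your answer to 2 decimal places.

2.72%

Molar mass = 1(40.08) + 2(1.008) + 2(16.00) = 74.096 g/mol
Mass of H per mole = 2 × 1.008 = 2.016 g
% H = 2.016 / 74.096 × 100 = 2.72%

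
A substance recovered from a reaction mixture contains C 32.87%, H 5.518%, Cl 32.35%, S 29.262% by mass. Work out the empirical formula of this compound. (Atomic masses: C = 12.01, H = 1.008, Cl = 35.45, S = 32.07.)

C3H6ClS

Assume 100 g: 32.87 g C, 5.518 g H, 32.35 g Cl, 29.262 g S.
C: 32.87 g ÷ 12.01 g/mol = 2.737 mol
H: 5.518 g ÷ 1.008 g/mol = 5.474 mol
Cl: 32.35 g ÷ 35.45 g/mol = 0.9126 mol
S: 29.262 g ÷ 32.07 g/mol = 0.9124 mol
Ratios (÷ 0.9124): C 3.000, H 6.000, Cl 1.000, S 1.000
Ratio ≈ 3:6:1:1, so the empirical formula is C3H6ClS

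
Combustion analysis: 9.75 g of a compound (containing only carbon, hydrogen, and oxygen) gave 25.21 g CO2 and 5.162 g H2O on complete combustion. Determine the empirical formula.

mol C = 25.21 / 44.01 = 0.5728; mass C = 0.5728 × 12.01 = 6.880 g
mol H = 2 × (5.162 / 18.02) = 0.5729; mass H = 0.5729 × 1.008 = 0.5775 g
mass O = 9.75 − (7.457) = 2.293 g → mol O = 0.1433
Ratios (÷ 0.1433): C 3.997, H 3.998, O 1.000
≈ 4:4:1 → C4H4O

C4H4O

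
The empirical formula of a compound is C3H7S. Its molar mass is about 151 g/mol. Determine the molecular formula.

C6H14S2

Empirical-formula mass = 75.16 g/mol
n = 151 / 75.16 = 2.01 ≈ 2
Molecular formula = (C3H7S)2 = C6H14S2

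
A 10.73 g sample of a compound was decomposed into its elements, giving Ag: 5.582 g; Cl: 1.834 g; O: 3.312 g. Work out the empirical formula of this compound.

AgClO4

Moles — Ag: 5.582 / 107.87 = 0.05175 mol; Cl: 1.834 / 35.45 = 0.05173 mol; O: 3.312 / 16.00 = 0.207 mol
Smallest is Cl at 0.05173 mol; normalising gives Ag 1.000, Cl 1.000, O 4.001
→ AgClO4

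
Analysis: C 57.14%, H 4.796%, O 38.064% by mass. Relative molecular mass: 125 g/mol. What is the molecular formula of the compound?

C6H6O3

Assume 100 g: 57.14 g C, 4.796 g H, 38.064 g O.
n(C) = 57.14/12.01 = 4.758, n(H) = 4.796/1.008 = 4.758, n(O) = 38.064/16.00 = 2.379
Divide by the smallest (2.379 mol O): C 2.000, H 2.000, O 1.000
→ C2H2O
Empirical-formula mass = 42.04 g/mol
n = 125 / 42.04 = 2.97 ≈ 3
Molecular formula = (C2H2O)×3 = C6H6O3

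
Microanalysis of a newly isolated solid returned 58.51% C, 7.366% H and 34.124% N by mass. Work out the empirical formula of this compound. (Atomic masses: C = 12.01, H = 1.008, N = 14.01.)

C2H3N

Assume 100 g: 58.51 g C, 7.366 g H, 34.124 g N.
Moles — C: 58.51 / 12.01 = 4.872 mol; H: 7.366 / 1.008 = 7.308 mol; N: 34.124 / 14.01 = 2.436 mol
Smallest is N at 2.436 mol; normalising gives C 2.000, H 3.000, N 1.000
→ C2H3N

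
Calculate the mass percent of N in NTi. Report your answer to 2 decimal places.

22.64%

Molar mass = 1(14.01) + 1(47.87) = 61.880 g/mol
Mass of N per mole = 1 × 14.01 = 14.010 g
% N = 14.010 / 61.880 × 100 = 22.64%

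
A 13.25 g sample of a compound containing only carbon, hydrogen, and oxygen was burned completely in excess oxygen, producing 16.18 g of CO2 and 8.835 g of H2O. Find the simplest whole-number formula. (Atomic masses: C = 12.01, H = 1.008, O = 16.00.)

C3H8O4

mol C = 16.18 / 44.01 = 0.3676; mass C = 0.3676 × 12.01 = 4.415 g
mol H = 2 × (8.835 / 18.02) = 0.9806; mass H = 0.9806 × 1.008 = 0.9884 g
mass O = 13.25 − (5.404) = 7.846 g → mol O = 0.4904
Smallest is C at 0.3676 mol; normalising gives C 1.000, H 2.667, O 1.334
Scaling by 3: C 3.00, H 8.00, O 4.00 → C3H8O4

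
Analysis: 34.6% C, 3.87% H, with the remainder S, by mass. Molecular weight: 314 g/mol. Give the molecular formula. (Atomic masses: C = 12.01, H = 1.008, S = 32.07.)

C9H12S6

Assume 100 g: 34.6 g C, 3.87 g H, 61.53 g S.
n(C) = 34.6/12.01 = 2.881, n(H) = 3.87/1.008 = 3.839, n(S) = 61.53/32.07 = 1.919
Smallest is S at 1.919 mol; normalising gives C 1.502, H 2.001, S 1.000
Scaling by 2: C 3.00, H 4.00, S 2.00 → C3H4S2
Empirical-formula mass = 104.20 g/mol
n = 314 / 104.20 = 3.01 ≈ 3
Molecular formula = (C3H4S2)×3 = C9H12S6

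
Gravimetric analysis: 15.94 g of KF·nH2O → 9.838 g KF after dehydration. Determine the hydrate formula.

Mass of water lost = 15.94 − 9.838 = 6.102 g → 6.102 / 18.02 = 0.3386 mol H2O
Molar mass of KF = 58.10 g/mol → mol KF = 9.838 / 58.10 = 0.1693
n = 0.3386 / 0.1693 = 2.00 ≈ 2 → KF·2H2O

KF·2H2O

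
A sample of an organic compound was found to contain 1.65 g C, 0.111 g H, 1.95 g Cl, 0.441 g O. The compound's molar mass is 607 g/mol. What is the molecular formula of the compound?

C20H16Cl8O4

n(C) = 1.65/12.01 = 0.1374, n(H) = 0.111/1.008 = 0.1101, n(Cl) = 1.95/35.45 = 0.05501, n(O) = 0.441/16.00 = 0.02756
Divide by the smallest (0.02756 mol O): C 4.985, H 3.995, Cl 1.996, O 1.000
≈ 5:4:2:1 → C5H4Cl2O
Empirical-formula mass = 150.98 g/mol
n = 607 / 150.98 = 4.02 ≈ 4
Molecular formula = (C5H4Cl2O)×4 = C20H16Cl8O4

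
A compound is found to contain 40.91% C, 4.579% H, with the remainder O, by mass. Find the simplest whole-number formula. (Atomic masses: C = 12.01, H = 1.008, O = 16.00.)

C3H4O3

Assume 100 g: 40.91 g C, 4.579 g H, 54.511 g O.
n(C) = 40.91/12.01 = 3.406, n(H) = 4.579/1.008 = 4.543, n(O) = 54.511/16.00 = 3.407
Divide by the smallest (3.406 mol C): C 1.000, H 1.334, O 1.000
Multiply by 3: C 3.00, H 4.00, O 3.00 → C3H4O3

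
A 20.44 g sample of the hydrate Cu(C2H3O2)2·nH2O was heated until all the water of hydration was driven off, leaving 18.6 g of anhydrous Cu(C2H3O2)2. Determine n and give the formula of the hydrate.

Cu(C2H3O2)2·H2O

Mass of water lost = 20.44 − 18.6 = 1.84 g → 1.84 / 18.02 = 0.1021 mol H2O
Molar mass of Cu(C2H3O2)2 = 181.64 g/mol → mol Cu(C2H3O2)2 = 18.6 / 181.64 = 0.1024
n = 0.1021 / 0.1024 = 1.00 ≈ 1 → Cu(C2H3O2)2·H2O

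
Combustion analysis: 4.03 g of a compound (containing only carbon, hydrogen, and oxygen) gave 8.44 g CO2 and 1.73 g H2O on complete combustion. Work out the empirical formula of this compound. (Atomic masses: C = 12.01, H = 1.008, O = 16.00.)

C2H2O

mol C = 8.44 / 44.01 = 0.1918; mass C = 0.1918 × 12.01 = 2.303 g
mol H = 2 × (1.73 / 18.02) = 0.1920; mass H = 0.1920 × 1.008 = 0.1935 g
mass O = 4.03 − (2.497) = 1.533 g → mol O = 0.09583
Smallest is O at 0.09583 mol; normalising gives C 2.001, H 2.004, O 1.000
→ C2H2O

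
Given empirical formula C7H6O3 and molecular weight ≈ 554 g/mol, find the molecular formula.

C28H24O12

Empirical-formula mass = 138.12 g/mol
n = 554 / 138.12 = 4.01 ≈ 4
Molecular formula = (C7H6O3)4 = C28H24O12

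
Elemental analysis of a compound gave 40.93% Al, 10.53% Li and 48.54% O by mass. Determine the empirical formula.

Assume 100 g: 40.93 g Al, 10.53 g Li, 48.54 g O.
Moles — Al: 40.93 / 26.98 = 1.517 mol; Li: 10.53 / 6.94 = 1.517 mol; O: 48.54 / 16.00 = 3.034 mol
Ratios (÷ 1.517): Al 1.000, Li 1.000, O 2.000
→ AlLiO2

AlLiO2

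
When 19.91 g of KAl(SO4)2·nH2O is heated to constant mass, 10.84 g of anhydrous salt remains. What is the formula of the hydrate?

KAl(SO4)2·12H2O

Mass of water lost = 19.91 − 10.84 = 9.07 g → 9.07 / 18.02 = 0.5033 mol H2O
Molar mass of KAl(SO4)2 = 258.22 g/mol → mol KAl(SO4)2 = 10.84 / 258.22 = 0.04198
n = 0.5033 / 0.04198 = 11.99 ≈ 12 → KAl(SO4)2·12H2O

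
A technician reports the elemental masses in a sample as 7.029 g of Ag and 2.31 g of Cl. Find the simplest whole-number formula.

AgCl

n(Ag) = 7.029/107.87 = 0.06516, n(Cl) = 2.31/35.45 = 0.06516
Smallest is Ag at 0.06516 mol; normalising gives Ag 1.000, Cl 1.000
→ AgCl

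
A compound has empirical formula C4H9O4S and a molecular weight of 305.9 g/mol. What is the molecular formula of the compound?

C8H18O8S2

Empirical-formula mass = 153.18 g/mol
n = 305.9 / 153.18 = 2.00 ≈ 2
Molecular formula = (C4H9O4S)2 = C8H18O8S2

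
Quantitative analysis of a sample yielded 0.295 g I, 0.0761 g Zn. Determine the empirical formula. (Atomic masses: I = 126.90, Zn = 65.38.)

I: 0.295 g ÷ 126.90 g/mol = 0.002325 mol
Zn: 0.0761 g ÷ 65.38 g/mol = 0.001164 mol
Divide by the smallest (0.001164 mol Zn): I 1.997, Zn 1.000
Ratio ≈ 2:1, so the empirical formula is I2Zn

I2Zn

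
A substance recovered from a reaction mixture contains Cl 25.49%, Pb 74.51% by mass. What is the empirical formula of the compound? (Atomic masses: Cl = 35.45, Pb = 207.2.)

Cl2Pb

Assume 100 g: 25.49 g Cl, 74.51 g Pb.
n(Cl) = 25.49/35.45 = 0.719, n(Pb) = 74.51/207.2 = 0.3596
Divide by the smallest (0.3596 mol Pb): Cl 2.000, Pb 1.000
≈ 2:1 → Cl2Pb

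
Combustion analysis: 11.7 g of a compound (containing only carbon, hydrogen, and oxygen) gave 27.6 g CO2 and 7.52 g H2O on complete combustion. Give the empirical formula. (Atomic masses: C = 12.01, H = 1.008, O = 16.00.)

mol C = 27.6 / 44.01 = 0.6271; mass C = 0.6271 × 12.01 = 7.532 g
mol H = 2 × (7.52 / 18.02) = 0.8346; mass H = 0.8346 × 1.008 = 0.8413 g
mass O = 11.7 − (8.373) = 3.327 g → mol O = 0.2079
Divide by the smallest (0.2079 mol O): C 3.016, H 4.014, O 1.000
≈ 3:4:1 → C3H4O

C3H4O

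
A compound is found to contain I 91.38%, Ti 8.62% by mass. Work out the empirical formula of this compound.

Assume 100 g: 91.38 g I, 8.62 g Ti.
I: 91.38 g ÷ 126.90 g/mol = 0.7201 mol
Ti: 8.62 g ÷ 47.87 g/mol = 0.1801 mol
Smallest is Ti at 0.1801 mol; normalising gives I 3.999, Ti 1.000
→ I4Ti

I4Ti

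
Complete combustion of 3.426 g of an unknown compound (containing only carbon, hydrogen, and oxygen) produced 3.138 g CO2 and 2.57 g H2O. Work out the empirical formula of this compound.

CH4O2

mol C = 3.138 / 44.01 = 0.07130; mass C = 0.07130 × 12.01 = 0.8563 g
mol H = 2 × (2.57 / 18.02) = 0.2852; mass H = 0.2852 × 1.008 = 0.2875 g
mass O = 3.426 − (1.144) = 2.282 g → mol O = 0.1426
Divide by the smallest (0.0713 mol C): C 1.000, H 4.000, O 2.000
Ratio ≈ 1:4:2, so the empirical formula is CH4O2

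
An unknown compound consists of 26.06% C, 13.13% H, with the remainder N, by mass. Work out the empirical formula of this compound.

CH6N2

Assume 100 g: 26.06 g C, 13.13 g H, 60.81 g N.
Moles — C: 26.06 / 12.01 = 2.17 mol; H: 13.13 / 1.008 = 13.03 mol; N: 60.81 / 14.01 = 4.34 mol
Ratios (÷ 2.17): C 1.000, H 6.003, N 2.000
Ratio ≈ 1:6:2, so the empirical formula is CH6N2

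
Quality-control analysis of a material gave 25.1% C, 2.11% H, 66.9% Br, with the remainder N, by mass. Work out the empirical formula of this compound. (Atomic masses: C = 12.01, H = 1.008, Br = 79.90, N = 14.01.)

Assume 100 g: 25.1 g C, 2.11 g H, 66.9 g Br, 5.89 g N.
C: 25.1 g ÷ 12.01 g/mol = 2.09 mol
H: 2.11 g ÷ 1.008 g/mol = 2.093 mol
Br: 66.9 g ÷ 79.90 g/mol = 0.8373 mol
N: 5.89 g ÷ 14.01 g/mol = 0.4204 mol
Smallest is N at 0.4204 mol; normalising gives C 4.971, H 4.979, Br 1.992, N 1.000
→ C5H5Br2N

C5H5Br2N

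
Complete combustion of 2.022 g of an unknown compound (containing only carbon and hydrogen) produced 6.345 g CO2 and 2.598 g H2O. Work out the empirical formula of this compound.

mol C = 6.345 / 44.01 = 0.1442; mass C = 0.1442 × 12.01 = 1.732 g
mol H = 2 × (2.598 / 18.02) = 0.2883; mass H = 0.2883 × 1.008 = 0.2907 g
Smallest is C at 0.1442 mol; normalising gives C 1.000, H 2.000
≈ 1:2 → CH2

CH2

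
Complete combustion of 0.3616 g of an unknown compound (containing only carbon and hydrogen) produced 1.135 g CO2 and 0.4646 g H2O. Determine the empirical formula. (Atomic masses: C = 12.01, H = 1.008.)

CH2

mol C = 1.135 / 44.01 = 0.02579; mass C = 0.02579 × 12.01 = 0.3097 g
mol H = 2 × (0.4646 / 18.02) = 0.05156; mass H = 0.05156 × 1.008 = 0.05198 g
Divide by the smallest (0.02579 mol C): C 1.000, H 1.999
Ratio ≈ 1:2, so the empirical formula is CH2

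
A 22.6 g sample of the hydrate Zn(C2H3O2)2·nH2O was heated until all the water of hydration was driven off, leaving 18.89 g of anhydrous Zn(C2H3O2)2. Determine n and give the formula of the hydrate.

Mass of water lost = 22.6 − 18.89 = 3.71 g → 3.71 / 18.02 = 0.2059 mol H2O
Molar mass of Zn(C2H3O2)2 = 183.47 g/mol → mol Zn(C2H3O2)2 = 18.89 / 183.47 = 0.103
n = 0.2059 / 0.103 = 2.00 ≈ 2 → Zn(C2H3O2)2·2H2O

Zn(C2H3O2)2·2H2O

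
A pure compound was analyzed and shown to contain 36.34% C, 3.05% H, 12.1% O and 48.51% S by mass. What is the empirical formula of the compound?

C4H4OS2

Assume 100 g: 36.34 g C, 3.05 g H, 12.1 g O, 48.51 g S.
C: 36.34 g ÷ 12.01 g/mol = 3.026 mol
H: 3.05 g ÷ 1.008 g/mol = 3.026 mol
O: 12.1 g ÷ 16.00 g/mol = 0.7562 mol
S: 48.51 g ÷ 32.07 g/mol = 1.513 mol
Smallest is O at 0.7562 mol; normalising gives C 4.001, H 4.001, O 1.000, S 2.000
→ C4H4OS2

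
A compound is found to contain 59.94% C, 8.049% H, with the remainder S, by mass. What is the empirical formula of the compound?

C5H8S

Assume 100 g: 59.94 g C, 8.049 g H, 32.011 g S.
C: 59.94 g ÷ 12.01 g/mol = 4.991 mol
H: 8.049 g ÷ 1.008 g/mol = 7.985 mol
S: 32.011 g ÷ 32.07 g/mol = 0.9982 mol
Divide by the smallest (0.9982 mol S): C 5.000, H 8.000, S 1.000
→ C5H8S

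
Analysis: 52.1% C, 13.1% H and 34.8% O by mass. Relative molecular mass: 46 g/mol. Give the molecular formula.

C2H6O

Assume 100 g: 52.1 g C, 13.1 g H, 34.8 g O.
Moles — C: 52.1 / 12.01 = 4.338 mol; H: 13.1 / 1.008 = 13 mol; O: 34.8 / 16.00 = 2.175 mol
Smallest is O at 2.175 mol; normalising gives C 1.995, H 5.975, O 1.000
→ C2H6O
Empirical-formula mass = 46.07 g/mol
n = 46 / 46.07 = 1.00 ≈ 1
Molecular formula = empirical formula = C2H6O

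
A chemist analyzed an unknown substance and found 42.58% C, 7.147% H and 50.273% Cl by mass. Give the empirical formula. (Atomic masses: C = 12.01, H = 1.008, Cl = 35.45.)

Assume 100 g: 42.58 g C, 7.147 g H, 50.273 g Cl.
Moles — C: 42.58 / 12.01 = 3.545 mol; H: 7.147 / 1.008 = 7.09 mol; Cl: 50.273 / 35.45 = 1.418 mol
Divide by the smallest (1.418 mol Cl): C 2.500, H 5.000, Cl 1.000
Scaling by 2: C 5.00, H 10.00, Cl 2.00 → C5H10Cl2

C5H10Cl2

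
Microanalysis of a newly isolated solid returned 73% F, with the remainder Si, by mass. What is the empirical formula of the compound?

F4Si

Assume 100 g: 73 g F, 27 g Si.
n(F) = 73/19.00 = 3.842, n(Si) = 27/28.09 = 0.9612
Divide by the smallest (0.9612 mol Si): F 3.997, Si 1.000
→ F4Si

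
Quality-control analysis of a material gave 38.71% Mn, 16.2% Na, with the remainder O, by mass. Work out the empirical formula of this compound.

Assume 100 g: 38.71 g Mn, 16.2 g Na, 45.09 g O.
n(Mn) = 38.71/54.94 = 0.7046, n(Na) = 16.2/22.99 = 0.7047, n(O) = 45.09/16.00 = 2.818
Divide by the smallest (0.7046 mol Mn): Mn 1.000, Na 1.000, O 4.000
≈ 1:1:4 → MnNaO4

MnNaO4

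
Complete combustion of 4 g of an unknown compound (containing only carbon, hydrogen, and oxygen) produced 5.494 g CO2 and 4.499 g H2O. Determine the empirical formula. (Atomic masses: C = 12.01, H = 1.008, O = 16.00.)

CH4O

mol C = 5.494 / 44.01 = 0.1248; mass C = 0.1248 × 12.01 = 1.499 g
mol H = 2 × (4.499 / 18.02) = 0.4993; mass H = 0.4993 × 1.008 = 0.5033 g
mass O = 4 − (2.003) = 1.997 g → mol O = 0.1248
Ratios (÷ 0.1248): C 1.000, H 4.000, O 1.000
Ratio ≈ 1:4:1, so the empirical formula is CH4O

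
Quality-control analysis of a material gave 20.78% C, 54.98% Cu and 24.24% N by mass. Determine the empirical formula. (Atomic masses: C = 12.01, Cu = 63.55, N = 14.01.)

Assume 100 g: 20.78 g C, 54.98 g Cu, 24.24 g N.
C: 20.78 g ÷ 12.01 g/mol = 1.73 mol
Cu: 54.98 g ÷ 63.55 g/mol = 0.8651 mol
N: 24.24 g ÷ 14.01 g/mol = 1.73 mol
Divide by the smallest (0.8651 mol Cu): C 2.000, Cu 1.000, N 2.000
→ C2CuN2

C2CuN2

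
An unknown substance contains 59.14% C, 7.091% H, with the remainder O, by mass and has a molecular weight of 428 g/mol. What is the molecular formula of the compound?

Assume 100 g: 59.14 g C, 7.091 g H, 33.769 g O.
n(C) = 59.14/12.01 = 4.924, n(H) = 7.091/1.008 = 7.035, n(O) = 33.769/16.00 = 2.111
Ratios (÷ 2.111): C 2.333, H 3.333, O 1.000
Multiply by 3: C 7.00, H 10.00, O 3.00 → C7H10O3
Empirical-formula mass = 142.15 g/mol
n = 428 / 142.15 = 3.01 ≈ 3
Molecular formula = (C7H10O3)×3 = C21H30O9

C21H30O9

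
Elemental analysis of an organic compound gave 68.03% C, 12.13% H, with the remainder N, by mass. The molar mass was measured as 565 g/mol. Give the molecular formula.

Assume 100 g: 68.03 g C, 12.13 g H, 19.84 g N.
n(C) = 68.03/12.01 = 5.664, n(H) = 12.13/1.008 = 12.03, n(N) = 19.84/14.01 = 1.416
Smallest is N at 1.416 mol; normalising gives C 4.000, H 8.498, N 1.000
×2: C 8.00, H 17.00, N 2.00 → C8H17N2
Empirical-formula mass = 141.24 g/mol
n = 565 / 141.24 = 4.00 ≈ 4
Molecular formula = (C8H17N2)×4 = C32H68N8

C32H68N8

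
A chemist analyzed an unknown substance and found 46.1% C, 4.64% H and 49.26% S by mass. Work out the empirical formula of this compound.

C5H6S2

Assume 100 g: 46.1 g C, 4.64 g H, 49.26 g S.
Moles — C: 46.1 / 12.01 = 3.838 mol; H: 4.64 / 1.008 = 4.603 mol; S: 49.26 / 32.07 = 1.536 mol
Smallest is S at 1.536 mol; normalising gives C 2.499, H 2.997, S 1.000
Multiply by 2: C 5.00, H 5.99, S 2.00 → C5H6S2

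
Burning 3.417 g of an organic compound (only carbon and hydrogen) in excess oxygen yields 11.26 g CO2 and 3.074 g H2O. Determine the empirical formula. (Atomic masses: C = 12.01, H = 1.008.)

mol C = 11.26 / 44.01 = 0.2559; mass C = 0.2559 × 12.01 = 3.073 g
mol H = 2 × (3.074 / 18.02) = 0.3412; mass H = 0.3412 × 1.008 = 0.3439 g
Divide by the smallest (0.2559 mol C): C 1.000, H 1.333
×3: C 3.00, H 4.00 → C3H4

C3H4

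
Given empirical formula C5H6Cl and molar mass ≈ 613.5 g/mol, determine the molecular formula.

C30H36Cl6

Empirical-formula mass = 101.55 g/mol
n = 613.5 / 101.55 = 6.04 ≈ 6
Molecular formula = (C5H6Cl)6 = C30H36Cl6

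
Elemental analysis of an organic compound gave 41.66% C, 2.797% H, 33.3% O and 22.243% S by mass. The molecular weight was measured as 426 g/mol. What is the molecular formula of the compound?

Assume 100 g: 41.66 g C, 2.797 g H, 33.3 g O, 22.243 g S.
n(C) = 41.66/12.01 = 3.469, n(H) = 2.797/1.008 = 2.775, n(O) = 33.3/16.00 = 2.081, n(S) = 22.243/32.07 = 0.6936
Ratios (÷ 0.6936): C 5.001, H 4.001, O 3.001, S 1.000
Ratio ≈ 5:4:3:1, so the empirical formula is C5H4O3S
Empirical-formula mass = 144.15 g/mol
n = 426 / 144.15 = 2.96 ≈ 3
Molecular formula = (C5H4O3S)×3 = C15H12O9S3

C15H12O9S3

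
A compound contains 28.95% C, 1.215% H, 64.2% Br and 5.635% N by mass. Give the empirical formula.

Assume 100 g: 28.95 g C, 1.215 g H, 64.2 g Br, 5.635 g N.
C: 28.95 g ÷ 12.01 g/mol = 2.41 mol
H: 1.215 g ÷ 1.008 g/mol = 1.205 mol
Br: 64.2 g ÷ 79.90 g/mol = 0.8035 mol
N: 5.635 g ÷ 14.01 g/mol = 0.4022 mol
Ratios (÷ 0.4022): C 5.993, H 2.997, Br 1.998, N 1.000
Ratio ≈ 6:3:2:1, so the empirical formula is C6H3Br2N

C6H3Br2N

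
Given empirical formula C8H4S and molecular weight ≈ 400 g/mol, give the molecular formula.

Empirical-formula mass = 132.18 g/mol
n = 400 / 132.18 = 3.03 ≈ 3
Molecular formula = (C8H4S)3 = C24H12S3

C24H12S3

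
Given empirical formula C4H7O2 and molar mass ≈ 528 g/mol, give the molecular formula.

Empirical-formula mass = 87.10 g/mol
n = 528 / 87.10 = 6.06 ≈ 6
Molecular formula = (C4H7O2)6 = C24H42O12

C24H42O12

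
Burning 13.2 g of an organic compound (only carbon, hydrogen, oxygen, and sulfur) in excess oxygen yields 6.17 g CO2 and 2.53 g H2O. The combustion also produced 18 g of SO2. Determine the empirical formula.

mol C = 6.17 / 44.01 = 0.1402; mass C = 0.1402 × 12.01 = 1.684 g
mol H = 2 × (2.53 / 18.02) = 0.2808; mass H = 0.2808 × 1.008 = 0.2830 g
mol S = 18 / 64.07 = 0.2809; mass S = 9.010 g
mass O = 13.2 − (10.98) = 2.223 g → mol O = 0.1390
Divide by the smallest (0.139 mol O): C 1.009, H 2.021, O 1.000, S 2.022
→ CH2OS2

CH2OS2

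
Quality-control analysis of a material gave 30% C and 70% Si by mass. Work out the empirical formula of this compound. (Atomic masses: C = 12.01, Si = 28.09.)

Assume 100 g: 30 g C, 70 g Si.
Moles — C: 30 / 12.01 = 2.498 mol; Si: 70 / 28.09 = 2.492 mol
Ratios (÷ 2.492): C 1.002, Si 1.000
Ratio ≈ 1:1, so the empirical formula is CSi

CSi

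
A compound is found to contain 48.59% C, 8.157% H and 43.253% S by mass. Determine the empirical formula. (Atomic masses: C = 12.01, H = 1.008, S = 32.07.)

C3H6S

Assume 100 g: 48.59 g C, 8.157 g H, 43.253 g S.
n(C) = 48.59/12.01 = 4.046, n(H) = 8.157/1.008 = 8.092, n(S) = 43.253/32.07 = 1.349
Divide by the smallest (1.349 mol S): C 3.000, H 6.000, S 1.000
→ C3H6S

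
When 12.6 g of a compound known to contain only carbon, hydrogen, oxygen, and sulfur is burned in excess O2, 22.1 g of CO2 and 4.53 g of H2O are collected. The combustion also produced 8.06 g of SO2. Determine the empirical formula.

mol C = 22.1 / 44.01 = 0.5022; mass C = 0.5022 × 12.01 = 6.031 g
mol H = 2 × (4.53 / 18.02) = 0.5028; mass H = 0.5028 × 1.008 = 0.5068 g
mol S = 8.06 / 64.07 = 0.1258; mass S = 4.034 g
mass O = 12.6 − (10.57) = 2.028 g → mol O = 0.1267
Smallest is S at 0.1258 mol; normalising gives C 3.992, H 3.997, O 1.007, S 1.000
≈ 4:4:1:1 → C4H4OS

C4H4OS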